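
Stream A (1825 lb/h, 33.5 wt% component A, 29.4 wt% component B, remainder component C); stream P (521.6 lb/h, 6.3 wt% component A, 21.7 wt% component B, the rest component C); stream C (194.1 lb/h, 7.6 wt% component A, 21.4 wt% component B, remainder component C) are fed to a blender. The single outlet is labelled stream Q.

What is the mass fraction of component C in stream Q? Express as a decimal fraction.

0.469

Total flow out = 1825 + 521.6 + 194.1 = 2540.7 lb/h.
component C in = 1825×0.371 + 521.6×0.720 + 194.1×0.710 = 1190.4 lb/h.
component C mass fraction in Q = 1190.4/2540.7 = 0.469.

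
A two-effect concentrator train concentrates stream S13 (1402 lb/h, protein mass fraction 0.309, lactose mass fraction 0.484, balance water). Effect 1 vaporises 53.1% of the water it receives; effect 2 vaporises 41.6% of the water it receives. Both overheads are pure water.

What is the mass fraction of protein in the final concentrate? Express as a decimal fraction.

0.364

water in feed = 1402×0.207 = 290.21 lb/h.
After stage 1: water left = (1−0.531)×290.21 = 136.11; stream total = 1247.9 lb/h.
After stage 2: water left = (1−0.416)×136.11 = 79.488; final concentrate = 1191.3 lb/h.
protein fraction = 433.22/1191.3 = 0.364.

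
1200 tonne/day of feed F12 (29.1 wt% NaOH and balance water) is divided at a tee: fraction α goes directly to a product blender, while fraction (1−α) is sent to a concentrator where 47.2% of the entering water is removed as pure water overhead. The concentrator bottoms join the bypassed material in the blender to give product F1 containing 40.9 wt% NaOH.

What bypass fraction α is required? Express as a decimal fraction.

All 1200×0.291 = 349.2 tonne/day of NaOH reaches F1, so F1 = 349.2/0.409 = 853.79 tonne/day and vapour = 346.21 tonne/day.
The evaporator receives (1−α)·1200 of feed at 0.709 water and removes 0.472 of that water:
0.472×0.709×(1−α)×1200 = 346.21
(1−α) = 346.21/401.58 = 0.8621;  α = 0.1379.

0.138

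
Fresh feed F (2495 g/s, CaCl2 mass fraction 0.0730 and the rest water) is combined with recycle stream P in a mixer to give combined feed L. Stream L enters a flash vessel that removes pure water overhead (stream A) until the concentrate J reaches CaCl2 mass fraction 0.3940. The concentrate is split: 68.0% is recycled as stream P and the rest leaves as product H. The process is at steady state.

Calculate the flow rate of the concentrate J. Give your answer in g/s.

Overall CaCl2 balance (none leaves overhead): CaCl2 in fresh feed = CaCl2 in product, i.e. 2495×0.073 = (1−0.680)·J·0.394.
J = 182.13/(0.394×0.320) = 1444.6 g/s.

1445 g/s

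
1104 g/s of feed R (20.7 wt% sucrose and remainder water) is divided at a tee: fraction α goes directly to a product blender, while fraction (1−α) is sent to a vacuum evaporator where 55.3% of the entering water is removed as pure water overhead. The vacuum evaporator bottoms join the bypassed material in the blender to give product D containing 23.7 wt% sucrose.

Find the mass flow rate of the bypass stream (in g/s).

All 1104×0.207 = 228.53 g/s of sucrose reaches D, so D = 228.53/0.237 = 964.25 g/s and vapour = 139.75 g/s.
The evaporator receives (1−α)·1104 of feed at 0.793 water and removes 0.553 of that water:
0.553×0.793×(1−α)×1104 = 139.75
(1−α) = 139.75/484.14 = 0.2887;  α = 0.7113.
Bypass flow = 0.7113×1104 = 785.33 g/s.

785.3 g/s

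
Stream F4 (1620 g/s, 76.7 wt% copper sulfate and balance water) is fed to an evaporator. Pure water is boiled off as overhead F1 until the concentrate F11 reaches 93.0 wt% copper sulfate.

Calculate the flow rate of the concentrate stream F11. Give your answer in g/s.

1336 g/s

copper sulfate is conserved: 1620×0.767 = 1242.5 g/s all reports to the concentrate.
Concentrate = 1242.5/(target fraction) = 1336.1 g/s.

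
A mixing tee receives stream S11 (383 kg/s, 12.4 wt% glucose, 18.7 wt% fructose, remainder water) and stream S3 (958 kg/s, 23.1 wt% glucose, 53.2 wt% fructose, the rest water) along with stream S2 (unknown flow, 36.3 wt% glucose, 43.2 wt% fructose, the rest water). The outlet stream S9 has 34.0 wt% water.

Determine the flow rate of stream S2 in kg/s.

Let S2 be the unknown flow. Total out = 1341 + S2.
water balance: 490.93 + 0.205·S2 = 0.340·(1341 + S2)
(0.205 − 0.340)·S2 = 0.340×1341 − 490.93 = -34.993
S2 = -34.993 / -0.135 = 259.21 kg/s

259.2 kg/s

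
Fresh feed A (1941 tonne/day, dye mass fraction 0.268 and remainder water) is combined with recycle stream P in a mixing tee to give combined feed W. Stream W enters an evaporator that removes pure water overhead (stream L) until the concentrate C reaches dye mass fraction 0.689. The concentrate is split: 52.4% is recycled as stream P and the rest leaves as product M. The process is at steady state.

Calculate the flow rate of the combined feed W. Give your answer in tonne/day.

2772 tonne/day

Overall dye balance (none leaves overhead): dye in fresh feed = dye in product, i.e. 1941×0.268 = (1−0.524)·C·0.689.
C = 520.19/(0.689×0.476) = 1586.1 tonne/day.
Recycle P = 0.524×1586.1 = 831.12 tonne/day.
Combined feed W = 1941 + 831.12 = 2772.1 tonne/day.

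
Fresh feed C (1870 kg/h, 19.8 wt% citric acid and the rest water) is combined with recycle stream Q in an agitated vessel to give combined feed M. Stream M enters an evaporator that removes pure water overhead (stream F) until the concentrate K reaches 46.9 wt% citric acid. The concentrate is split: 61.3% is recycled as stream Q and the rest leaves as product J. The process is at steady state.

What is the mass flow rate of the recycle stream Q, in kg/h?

Overall citric acid balance (none leaves overhead): citric acid in fresh feed = citric acid in product, i.e. 1870×0.198 = (1−0.613)·K·0.469.
K = 370.26/(0.469×0.387) = 2040 kg/h.
Recycle Q = 0.613×2040 = 1250.5 kg/h.

1250 kg/h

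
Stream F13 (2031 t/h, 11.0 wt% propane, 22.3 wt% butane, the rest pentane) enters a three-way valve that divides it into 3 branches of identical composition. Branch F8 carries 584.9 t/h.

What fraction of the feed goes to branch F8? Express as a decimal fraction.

0.288

Fraction to F8 = 584.9/2031 = 0.2880.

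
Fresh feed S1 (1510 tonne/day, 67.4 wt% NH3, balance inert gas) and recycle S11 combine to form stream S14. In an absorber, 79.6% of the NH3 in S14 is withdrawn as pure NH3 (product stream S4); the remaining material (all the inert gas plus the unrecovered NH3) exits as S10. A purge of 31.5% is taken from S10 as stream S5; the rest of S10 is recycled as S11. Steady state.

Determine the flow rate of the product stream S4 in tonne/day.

941.7 tonne/day

NH3 in S14: m_A = 1510×0.674 + (1−0.315)·(1−0.796)·m_A, so m_A = 1017.7/0.8603 = 1183.1 tonne/day.
Product S4 = 0.796×1183.1 = 941.72 tonne/day.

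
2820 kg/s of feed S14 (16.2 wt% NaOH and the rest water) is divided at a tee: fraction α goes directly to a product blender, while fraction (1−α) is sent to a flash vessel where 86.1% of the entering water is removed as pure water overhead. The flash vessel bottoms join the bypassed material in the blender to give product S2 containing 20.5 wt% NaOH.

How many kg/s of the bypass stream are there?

2000 kg/s

All 2820×0.162 = 456.84 kg/s of NaOH reaches S2, so S2 = 456.84/0.205 = 2228.5 kg/s and vapour = 591.51 kg/s.
The evaporator receives (1−α)·2820 of feed at 0.838 water and removes 0.861 of that water:
0.861×0.838×(1−α)×2820 = 591.51
(1−α) = 591.51/2034.7 = 0.2907;  α = 0.7093.
Bypass flow = 0.7093×2820 = 2000.2 kg/s.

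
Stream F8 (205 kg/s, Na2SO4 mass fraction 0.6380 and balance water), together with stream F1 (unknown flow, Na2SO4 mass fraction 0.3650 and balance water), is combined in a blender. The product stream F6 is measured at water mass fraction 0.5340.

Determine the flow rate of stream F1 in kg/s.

Let F1 be the unknown flow. Total out = 205 + F1.
water balance: 74.21 + 0.635·F1 = 0.534·(205 + F1)
(0.635 − 0.534)·F1 = 0.534×205 − 74.21 = 35.26
F1 = 35.26 / 0.101 = 349.11 kg/s

349.1 kg/s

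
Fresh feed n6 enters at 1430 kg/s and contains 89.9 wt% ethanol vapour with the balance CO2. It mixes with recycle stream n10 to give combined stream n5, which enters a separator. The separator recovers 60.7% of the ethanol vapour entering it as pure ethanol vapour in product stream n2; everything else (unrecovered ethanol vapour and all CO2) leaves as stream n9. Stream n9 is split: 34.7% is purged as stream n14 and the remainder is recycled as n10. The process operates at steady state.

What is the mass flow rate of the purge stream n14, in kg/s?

CO2 enters only via n6 and leaves only via the purge: 1430×0.101 = 0.347×(CO2 in n9), and the separator passes all CO2, so CO2 in n5 = CO2 in n9 = 416.22 kg/s.
ethanol vapour in n5: m_A = 1430×0.899 + (1−0.347)·(1−0.607)·m_A, so m_A = 1285.6/0.7434 = 1729.4 kg/s.
n9 = (1−0.607)×1729.4 + 416.22 = 1095.9 kg/s.
Purge n14 = 0.347×1095.9 = 380.27 kg/s.

380.3 kg/s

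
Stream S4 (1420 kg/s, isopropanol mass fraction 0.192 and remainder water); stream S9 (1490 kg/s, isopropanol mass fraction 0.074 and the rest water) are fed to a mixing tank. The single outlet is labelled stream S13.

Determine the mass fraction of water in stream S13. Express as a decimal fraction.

Total flow out = 1420 + 1490 = 2910 kg/s.
water in = 1420×0.808 + 1490×0.926 = 2527.1 kg/s.
water mass fraction in S13 = 2527.1/2910 = 0.868.

0.868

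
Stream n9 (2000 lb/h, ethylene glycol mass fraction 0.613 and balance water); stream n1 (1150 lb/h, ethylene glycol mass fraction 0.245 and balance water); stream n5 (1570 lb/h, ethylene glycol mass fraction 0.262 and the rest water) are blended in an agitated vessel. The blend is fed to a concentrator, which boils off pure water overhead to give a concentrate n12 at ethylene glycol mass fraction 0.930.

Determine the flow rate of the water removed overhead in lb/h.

2656 lb/h

ethylene glycol entering = 2000×0.613 + 1150×0.245 + 1570×0.262 = 1919.1 lb/h.
All ethylene glycol reports to n12, so n12 = 1919.1/0.930 = 2063.5 lb/h.
Total feed = 4720 lb/h; overhead = 4720 − 2063.5 = 2656.5 lb/h.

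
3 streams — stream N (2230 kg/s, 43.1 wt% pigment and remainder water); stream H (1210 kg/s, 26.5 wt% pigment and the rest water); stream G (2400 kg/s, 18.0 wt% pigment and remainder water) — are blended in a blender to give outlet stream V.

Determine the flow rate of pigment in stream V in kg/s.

pigment out = pigment in = 2230×0.431 + 1210×0.265 + 2400×0.180 = 1713.8 kg/s.

1714 kg/s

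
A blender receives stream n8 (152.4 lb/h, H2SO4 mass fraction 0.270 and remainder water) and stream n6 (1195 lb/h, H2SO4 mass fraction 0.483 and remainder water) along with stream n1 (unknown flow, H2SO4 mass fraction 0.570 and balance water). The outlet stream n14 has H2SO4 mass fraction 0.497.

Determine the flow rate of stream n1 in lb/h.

Let n1 be the unknown flow. Total out = 1347.4 + n1.
H2SO4 balance: 618.33 + 0.570·n1 = 0.497·(1347.4 + n1)
(0.570 − 0.497)·n1 = 0.497×1347.4 − 618.33 = 51.325
n1 = 51.325 / 0.073 = 703.08 lb/h

703.1 lb/h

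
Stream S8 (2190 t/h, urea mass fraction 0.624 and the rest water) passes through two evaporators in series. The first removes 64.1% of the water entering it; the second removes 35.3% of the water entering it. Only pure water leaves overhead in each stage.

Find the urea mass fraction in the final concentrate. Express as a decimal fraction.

0.877

water in feed = 2190×0.376 = 823.44 t/h.
After stage 1: water left = (1−0.641)×823.44 = 295.61; stream total = 1662.2 t/h.
After stage 2: water left = (1−0.353)×295.61 = 191.26; final concentrate = 1557.8 t/h.
urea fraction = 1366.6/1557.8 = 0.877.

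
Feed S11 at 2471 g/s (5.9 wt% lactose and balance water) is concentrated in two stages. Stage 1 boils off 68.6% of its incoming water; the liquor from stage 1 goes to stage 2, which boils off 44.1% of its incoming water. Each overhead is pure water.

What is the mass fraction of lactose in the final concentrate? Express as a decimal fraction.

water in feed = 2471×0.941 = 2325.2 g/s.
After stage 1: water left = (1−0.686)×2325.2 = 730.12; stream total = 875.91 g/s.
After stage 2: water left = (1−0.441)×730.12 = 408.13; final concentrate = 553.92 g/s.
lactose fraction = 145.79/553.92 = 0.263.

0.263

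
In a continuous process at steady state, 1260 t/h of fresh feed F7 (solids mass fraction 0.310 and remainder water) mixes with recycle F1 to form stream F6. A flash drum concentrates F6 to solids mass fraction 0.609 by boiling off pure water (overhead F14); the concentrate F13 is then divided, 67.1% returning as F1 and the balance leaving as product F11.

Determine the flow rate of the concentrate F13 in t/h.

Overall solids balance (none leaves overhead): solids in fresh feed = solids in product, i.e. 1260×0.310 = (1−0.671)·F13·0.609.
F13 = 390.6/(0.609×0.329) = 1949.5 t/h.

1949 t/h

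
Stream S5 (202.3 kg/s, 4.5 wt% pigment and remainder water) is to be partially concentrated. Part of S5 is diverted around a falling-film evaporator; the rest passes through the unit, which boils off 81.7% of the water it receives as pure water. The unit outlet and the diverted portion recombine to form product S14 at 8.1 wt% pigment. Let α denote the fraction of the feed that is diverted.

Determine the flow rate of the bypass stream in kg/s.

87.06 kg/s

All 202.3×0.045 = 9.1035 kg/s of pigment reaches S14, so S14 = 9.1035/0.081 = 112.39 kg/s and vapour = 89.911 kg/s.
The evaporator receives (1−α)·202.3 of feed at 0.955 water and removes 0.817 of that water:
0.817×0.955×(1−α)×202.3 = 89.911
(1−α) = 89.911/157.84 = 0.5696;  α = 0.4304.
Bypass flow = 0.4304×202.3 = 87.064 kg/s.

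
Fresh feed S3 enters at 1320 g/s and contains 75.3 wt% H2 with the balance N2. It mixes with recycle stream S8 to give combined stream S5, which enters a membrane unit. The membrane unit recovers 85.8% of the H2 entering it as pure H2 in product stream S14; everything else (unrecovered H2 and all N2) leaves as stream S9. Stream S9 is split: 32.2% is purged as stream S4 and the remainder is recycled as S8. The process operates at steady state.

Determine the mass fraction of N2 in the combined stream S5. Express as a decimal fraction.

N2 enters only via S3 and leaves only via the purge: 1320×0.247 = 0.322×(N2 in S9), and the membrane unit passes all N2, so N2 in S5 = N2 in S9 = 1012.5 g/s.
H2 in S5: m_A = 1320×0.753 + (1−0.322)·(1−0.858)·m_A, so m_A = 993.96/0.9037 = 1099.8 g/s.
S5 = 1099.8 + 1012.5 = 2112.4 g/s.
N2 fraction in S5 = 1012.5/2112.4 = 0.479.

0.479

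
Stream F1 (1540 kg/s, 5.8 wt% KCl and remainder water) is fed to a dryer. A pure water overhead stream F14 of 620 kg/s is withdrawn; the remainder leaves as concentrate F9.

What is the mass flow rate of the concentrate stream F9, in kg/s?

Concentrate = 1540 − 620 = 920 kg/s.

920 kg/s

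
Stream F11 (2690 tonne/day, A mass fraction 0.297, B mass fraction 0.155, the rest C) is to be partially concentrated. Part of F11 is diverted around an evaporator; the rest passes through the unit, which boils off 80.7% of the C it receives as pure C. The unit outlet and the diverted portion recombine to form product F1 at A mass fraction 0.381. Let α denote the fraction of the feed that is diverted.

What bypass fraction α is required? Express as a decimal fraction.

All 2690×0.297 = 798.93 tonne/day of A reaches F1, so F1 = 798.93/0.381 = 2096.9 tonne/day and vapour = 593.07 tonne/day.
The evaporator receives (1−α)·2690 of feed at 0.548 C and removes 0.807 of that C:
0.807×0.548×(1−α)×2690 = 593.07
(1−α) = 593.07/1189.6 = 0.4985;  α = 0.5015.

0.501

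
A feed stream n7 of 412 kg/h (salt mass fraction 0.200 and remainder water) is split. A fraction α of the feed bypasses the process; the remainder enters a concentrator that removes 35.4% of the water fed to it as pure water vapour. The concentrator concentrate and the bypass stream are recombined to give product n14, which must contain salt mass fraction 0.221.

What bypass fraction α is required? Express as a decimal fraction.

0.664

All 412×0.200 = 82.4 kg/h of salt reaches n14, so n14 = 82.4/0.221 = 372.85 kg/h and vapour = 39.149 kg/h.
The evaporator receives (1−α)·412 of feed at 0.800 water and removes 0.354 of that water:
0.354×0.800×(1−α)×412 = 39.149
(1−α) = 39.149/116.68 = 0.3355;  α = 0.6645.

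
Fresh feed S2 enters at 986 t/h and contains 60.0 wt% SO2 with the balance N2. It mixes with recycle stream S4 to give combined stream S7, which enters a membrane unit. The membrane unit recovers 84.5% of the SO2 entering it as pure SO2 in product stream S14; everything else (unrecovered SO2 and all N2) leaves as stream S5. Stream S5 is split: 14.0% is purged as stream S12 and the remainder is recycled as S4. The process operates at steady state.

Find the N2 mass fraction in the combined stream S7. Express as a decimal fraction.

0.8050

N2 enters only via S2 and leaves only via the purge: 986×0.400 = 0.140×(N2 in S5), and the membrane unit passes all N2, so N2 in S7 = N2 in S5 = 2817.1 t/h.
SO2 in S7: m_A = 986×0.600 + (1−0.140)·(1−0.845)·m_A, so m_A = 591.6/0.8667 = 682.59 t/h.
S7 = 682.59 + 2817.1 = 3499.7 t/h.
N2 fraction in S7 = 2817.1/3499.7 = 0.8050.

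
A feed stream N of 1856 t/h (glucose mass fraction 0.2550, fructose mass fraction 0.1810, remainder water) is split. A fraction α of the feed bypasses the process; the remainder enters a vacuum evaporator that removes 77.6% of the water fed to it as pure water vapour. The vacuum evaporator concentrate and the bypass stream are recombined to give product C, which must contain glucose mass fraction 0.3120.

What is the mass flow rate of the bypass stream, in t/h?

All 1856×0.255 = 473.28 t/h of glucose reaches C, so C = 473.28/0.312 = 1516.9 t/h and vapour = 339.08 t/h.
The evaporator receives (1−α)·1856 of feed at 0.564 water and removes 0.776 of that water:
0.776×0.564×(1−α)×1856 = 339.08
(1−α) = 339.08/812.3 = 0.4174;  α = 0.5826.
Bypass flow = 0.5826×1856 = 1081.3 t/h.

1081 t/h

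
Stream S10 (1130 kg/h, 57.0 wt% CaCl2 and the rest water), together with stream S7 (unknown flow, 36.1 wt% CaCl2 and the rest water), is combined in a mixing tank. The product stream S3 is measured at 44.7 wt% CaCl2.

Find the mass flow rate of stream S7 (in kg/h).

1616 kg/h

Let S7 be the unknown flow. Total out = 1130 + S7.
CaCl2 balance: 644.1 + 0.361·S7 = 0.447·(1130 + S7)
(0.361 − 0.447)·S7 = 0.447×1130 − 644.1 = -138.99
S7 = -138.99 / -0.086 = 1616.2 kg/h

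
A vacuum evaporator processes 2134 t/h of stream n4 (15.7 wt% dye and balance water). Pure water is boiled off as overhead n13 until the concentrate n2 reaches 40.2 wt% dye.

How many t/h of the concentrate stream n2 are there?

833.4 t/h

dye is conserved: 2134×0.157 = 335.04 t/h all reports to the concentrate.
Concentrate = 335.04/(target fraction) = 833.43 t/h.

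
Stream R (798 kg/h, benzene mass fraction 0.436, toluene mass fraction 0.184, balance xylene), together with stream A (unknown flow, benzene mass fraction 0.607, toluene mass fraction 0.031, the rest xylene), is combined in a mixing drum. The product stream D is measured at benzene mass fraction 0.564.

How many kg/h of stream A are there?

2375 kg/h

Let A be the unknown flow. Total out = 798 + A.
benzene balance: 347.93 + 0.607·A = 0.564·(798 + A)
(0.607 − 0.564)·A = 0.564×798 − 347.93 = 102.14
A = 102.14 / 0.043 = 2375.4 kg/h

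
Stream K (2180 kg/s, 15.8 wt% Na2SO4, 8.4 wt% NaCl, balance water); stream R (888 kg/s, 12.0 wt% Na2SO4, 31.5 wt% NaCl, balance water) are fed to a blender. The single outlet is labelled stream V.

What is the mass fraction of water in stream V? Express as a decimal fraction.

0.702

Total flow out = 2180 + 888 = 3068 kg/s.
water in = 2180×0.758 + 888×0.565 = 2154.2 kg/s.
water mass fraction in V = 2154.2/3068 = 0.702.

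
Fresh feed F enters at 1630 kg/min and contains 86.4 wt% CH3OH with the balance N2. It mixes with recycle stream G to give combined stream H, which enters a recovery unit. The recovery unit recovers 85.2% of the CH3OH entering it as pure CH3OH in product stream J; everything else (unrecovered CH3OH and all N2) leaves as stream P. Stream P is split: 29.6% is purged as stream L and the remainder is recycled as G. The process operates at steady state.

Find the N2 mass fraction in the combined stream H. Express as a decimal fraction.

0.323

N2 enters only via F and leaves only via the purge: 1630×0.136 = 0.296×(N2 in P), and the recovery unit passes all N2, so N2 in H = N2 in P = 748.92 kg/min.
CH3OH in H: m_A = 1630×0.864 + (1−0.296)·(1−0.852)·m_A, so m_A = 1408.3/0.8958 = 1572.1 kg/min.
H = 1572.1 + 748.92 = 2321 kg/min.
N2 fraction in H = 748.92/2321 = 0.323.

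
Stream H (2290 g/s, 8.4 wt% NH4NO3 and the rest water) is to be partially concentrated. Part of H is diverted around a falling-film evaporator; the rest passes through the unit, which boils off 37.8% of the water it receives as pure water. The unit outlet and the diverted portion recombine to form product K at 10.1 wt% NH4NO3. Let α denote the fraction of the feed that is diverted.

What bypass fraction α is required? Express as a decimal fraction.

All 2290×0.084 = 192.36 g/s of NH4NO3 reaches K, so K = 192.36/0.101 = 1904.6 g/s and vapour = 385.45 g/s.
The evaporator receives (1−α)·2290 of feed at 0.916 water and removes 0.378 of that water:
0.378×0.916×(1−α)×2290 = 385.45
(1−α) = 385.45/792.91 = 0.4861;  α = 0.5139.

0.514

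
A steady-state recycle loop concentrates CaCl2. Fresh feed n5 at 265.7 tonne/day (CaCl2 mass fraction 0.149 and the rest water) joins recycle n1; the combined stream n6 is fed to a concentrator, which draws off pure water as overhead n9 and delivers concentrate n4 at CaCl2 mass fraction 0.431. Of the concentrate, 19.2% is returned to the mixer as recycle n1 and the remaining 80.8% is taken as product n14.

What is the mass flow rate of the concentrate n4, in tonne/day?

Overall CaCl2 balance (none leaves overhead): CaCl2 in fresh feed = CaCl2 in product, i.e. 265.7×0.149 = (1−0.192)·n4·0.431.
n4 = 39.589/(0.431×0.808) = 113.68 tonne/day.

113.7 tonne/day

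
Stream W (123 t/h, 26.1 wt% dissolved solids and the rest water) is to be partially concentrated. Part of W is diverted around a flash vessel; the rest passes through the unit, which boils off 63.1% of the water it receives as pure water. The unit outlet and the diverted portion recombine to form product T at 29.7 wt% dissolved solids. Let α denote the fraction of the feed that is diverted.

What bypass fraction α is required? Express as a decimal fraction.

All 123×0.261 = 32.103 t/h of dissolved solids reaches T, so T = 32.103/0.297 = 108.09 t/h and vapour = 14.909 t/h.
The evaporator receives (1−α)·123 of feed at 0.739 water and removes 0.631 of that water:
0.631×0.739×(1−α)×123 = 14.909
(1−α) = 14.909/57.356 = 0.2599;  α = 0.7401.

0.740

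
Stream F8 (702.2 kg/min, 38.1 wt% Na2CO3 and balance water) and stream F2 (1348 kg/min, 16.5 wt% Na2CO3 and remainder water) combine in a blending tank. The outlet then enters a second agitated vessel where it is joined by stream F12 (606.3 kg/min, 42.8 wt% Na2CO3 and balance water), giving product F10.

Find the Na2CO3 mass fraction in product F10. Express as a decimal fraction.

0.282

Overall, product flow = 2656.5 kg/min.
Na2CO3 in = 702.2×0.381 + 1348×0.165 + 606.3×0.428 = 749.45 kg/min.
Na2CO3 fraction in F10 = 0.282.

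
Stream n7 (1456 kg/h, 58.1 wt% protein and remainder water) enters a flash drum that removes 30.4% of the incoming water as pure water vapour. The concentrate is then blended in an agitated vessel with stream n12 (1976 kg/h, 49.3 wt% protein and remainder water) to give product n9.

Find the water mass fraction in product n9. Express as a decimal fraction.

Vapour removed = 0.304×0.419×1456 = 185.46 kg/h; concentrate = 1270.5 kg/h.
water reaching the mixer = 424.6 (from concentrate) + 1976×0.507 = 1426.4 kg/h.
Product flow = 1270.5 + 1976 = 3246.5 kg/h; water fraction = 0.439.

0.439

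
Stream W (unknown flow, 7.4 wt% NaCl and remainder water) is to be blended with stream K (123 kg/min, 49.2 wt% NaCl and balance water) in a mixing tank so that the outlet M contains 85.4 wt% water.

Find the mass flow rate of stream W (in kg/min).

591.1 kg/min

Let W be the unknown flow. Total out = 123 + W.
water balance: 62.484 + 0.926·W = 0.854·(123 + W)
(0.926 − 0.854)·W = 0.854×123 − 62.484 = 42.558
W = 42.558 / 0.072 = 591.08 kg/min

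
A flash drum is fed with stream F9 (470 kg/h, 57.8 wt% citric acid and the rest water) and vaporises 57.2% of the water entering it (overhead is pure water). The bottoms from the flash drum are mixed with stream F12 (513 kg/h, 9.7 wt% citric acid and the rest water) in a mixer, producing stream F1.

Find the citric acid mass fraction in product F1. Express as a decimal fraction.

Vapour removed = 0.572×0.422×470 = 113.45 kg/h; concentrate = 356.55 kg/h.
citric acid reaching the mixer = 271.66 (from concentrate) + 513×0.097 = 321.42 kg/h.
Product flow = 356.55 + 513 = 869.55 kg/h; citric acid fraction = 0.370.

0.370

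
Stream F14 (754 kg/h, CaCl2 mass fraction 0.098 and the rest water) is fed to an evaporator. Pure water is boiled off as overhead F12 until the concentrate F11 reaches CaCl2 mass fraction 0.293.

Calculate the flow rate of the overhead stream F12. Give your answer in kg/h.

CaCl2 is conserved: 754×0.098 = 73.892 kg/h all reports to the concentrate.
Concentrate = 73.892/(target fraction) = 252.19 kg/h.
Overhead = 754 − 252.19 = 501.81 kg/h.

501.8 kg/h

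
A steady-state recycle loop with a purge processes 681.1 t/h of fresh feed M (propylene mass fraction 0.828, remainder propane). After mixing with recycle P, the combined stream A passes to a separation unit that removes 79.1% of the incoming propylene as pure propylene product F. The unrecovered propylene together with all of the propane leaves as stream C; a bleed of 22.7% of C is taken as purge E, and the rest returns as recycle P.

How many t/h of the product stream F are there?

propylene in A: m_A = 681.1×0.828 + (1−0.227)·(1−0.791)·m_A, so m_A = 563.95/0.8384 = 672.62 t/h.
Product F = 0.791×672.62 = 532.04 t/h.

532 t/h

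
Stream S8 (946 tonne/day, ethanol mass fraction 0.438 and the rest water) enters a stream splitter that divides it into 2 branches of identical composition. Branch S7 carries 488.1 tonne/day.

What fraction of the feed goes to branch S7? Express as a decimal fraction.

Fraction to S7 = 488.1/946 = 0.5160.

0.516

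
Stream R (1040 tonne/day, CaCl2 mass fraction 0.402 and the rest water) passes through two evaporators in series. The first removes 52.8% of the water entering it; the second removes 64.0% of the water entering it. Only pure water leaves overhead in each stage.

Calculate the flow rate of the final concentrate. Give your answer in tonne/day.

523.8 tonne/day

water in feed = 1040×0.598 = 621.92 tonne/day.
After stage 1: water left = (1−0.528)×621.92 = 293.55; stream total = 711.63 tonne/day.
After stage 2: water left = (1−0.640)×293.55 = 105.68; final concentrate = 523.76 tonne/day.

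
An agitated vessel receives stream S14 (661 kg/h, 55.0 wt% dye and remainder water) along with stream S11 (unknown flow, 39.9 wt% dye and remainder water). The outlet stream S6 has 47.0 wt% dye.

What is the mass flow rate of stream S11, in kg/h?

Let S11 be the unknown flow. Total out = 661 + S11.
dye balance: 363.55 + 0.399·S11 = 0.470·(661 + S11)
(0.399 − 0.470)·S11 = 0.470×661 − 363.55 = -52.88
S11 = -52.88 / -0.071 = 744.79 kg/h

744.8 kg/h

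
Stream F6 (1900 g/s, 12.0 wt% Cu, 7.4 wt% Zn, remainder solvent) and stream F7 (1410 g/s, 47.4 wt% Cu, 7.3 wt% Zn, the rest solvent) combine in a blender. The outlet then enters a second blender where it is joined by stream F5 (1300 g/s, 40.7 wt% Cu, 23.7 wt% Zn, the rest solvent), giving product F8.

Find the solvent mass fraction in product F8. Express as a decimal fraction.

0.571

Overall, product flow = 4610 g/s.
solvent in = 1900×0.806 + 1410×0.453 + 1300×0.356 = 2632.9 g/s.
solvent fraction in F8 = 0.571.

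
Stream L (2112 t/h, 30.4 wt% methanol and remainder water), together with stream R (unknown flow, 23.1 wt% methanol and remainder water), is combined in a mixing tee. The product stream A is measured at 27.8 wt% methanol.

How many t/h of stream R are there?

1168 t/h

Let R be the unknown flow. Total out = 2112 + R.
methanol balance: 642.05 + 0.231·R = 0.278·(2112 + R)
(0.231 − 0.278)·R = 0.278×2112 − 642.05 = -54.912
R = -54.912 / -0.047 = 1168.3 t/h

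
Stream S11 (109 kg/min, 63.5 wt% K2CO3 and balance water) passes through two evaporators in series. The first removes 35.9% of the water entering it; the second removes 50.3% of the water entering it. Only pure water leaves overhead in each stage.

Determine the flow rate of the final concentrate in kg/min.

water in feed = 109×0.365 = 39.785 kg/min.
After stage 1: water left = (1−0.359)×39.785 = 25.502; stream total = 94.717 kg/min.
After stage 2: water left = (1−0.503)×25.502 = 12.675; final concentrate = 81.89 kg/min.

81.89 kg/min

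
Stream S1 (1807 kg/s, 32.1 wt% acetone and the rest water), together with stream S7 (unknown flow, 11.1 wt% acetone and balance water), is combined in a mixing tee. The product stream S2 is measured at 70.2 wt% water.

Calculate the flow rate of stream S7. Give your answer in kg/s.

Let S7 be the unknown flow. Total out = 1807 + S7.
water balance: 1227 + 0.889·S7 = 0.702·(1807 + S7)
(0.889 − 0.702)·S7 = 0.702×1807 − 1227 = 41.561
S7 = 41.561 / 0.187 = 222.25 kg/s

222.3 kg/s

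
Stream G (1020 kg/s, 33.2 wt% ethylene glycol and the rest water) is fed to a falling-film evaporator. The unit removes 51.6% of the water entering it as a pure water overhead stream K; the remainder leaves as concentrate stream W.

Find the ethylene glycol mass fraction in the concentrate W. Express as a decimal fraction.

0.5066

ethylene glycol is not removed: 1020×0.332 = 338.64 kg/s of ethylene glycol enters W.
water entering = 1020×0.668 = 681.36 kg/s; overhead removed = 0.516×681.36 = 351.58 kg/s.
Concentrate = 1020 − 351.58 = 668.42 kg/s.
Mass fraction = 338.64/668.42 = 0.5066.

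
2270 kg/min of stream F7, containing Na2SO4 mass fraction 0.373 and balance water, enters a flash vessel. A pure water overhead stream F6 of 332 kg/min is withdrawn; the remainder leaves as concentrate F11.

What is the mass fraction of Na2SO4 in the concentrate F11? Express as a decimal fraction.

0.437

Na2SO4 is not removed: 2270×0.373 = 846.71 kg/min of Na2SO4 enters F11.
Concentrate = 2270 − 332 = 1938 kg/min.
Mass fraction = 846.71/1938 = 0.437.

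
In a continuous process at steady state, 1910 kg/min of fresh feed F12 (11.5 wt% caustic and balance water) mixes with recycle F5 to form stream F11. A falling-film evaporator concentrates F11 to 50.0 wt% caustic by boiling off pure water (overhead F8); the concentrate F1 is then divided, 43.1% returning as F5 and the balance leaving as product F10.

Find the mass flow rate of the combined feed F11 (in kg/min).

Overall caustic balance (none leaves overhead): caustic in fresh feed = caustic in product, i.e. 1910×0.115 = (1−0.431)·F1·0.500.
F1 = 219.65/(0.500×0.569) = 772.06 kg/min.
Recycle F5 = 0.431×772.06 = 332.76 kg/min.
Combined feed F11 = 1910 + 332.76 = 2242.8 kg/min.

2243 kg/min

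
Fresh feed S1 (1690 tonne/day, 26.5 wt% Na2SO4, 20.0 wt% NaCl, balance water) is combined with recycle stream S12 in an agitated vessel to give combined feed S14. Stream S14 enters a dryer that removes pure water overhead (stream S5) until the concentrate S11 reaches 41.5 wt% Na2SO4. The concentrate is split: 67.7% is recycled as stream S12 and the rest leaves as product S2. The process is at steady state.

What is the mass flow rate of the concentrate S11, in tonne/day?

3341 tonne/day

Overall Na2SO4 balance (none leaves overhead): Na2SO4 in fresh feed = Na2SO4 in product, i.e. 1690×0.265 = (1−0.677)·S11·0.415.
S11 = 447.85/(0.415×0.323) = 3341 tonne/day.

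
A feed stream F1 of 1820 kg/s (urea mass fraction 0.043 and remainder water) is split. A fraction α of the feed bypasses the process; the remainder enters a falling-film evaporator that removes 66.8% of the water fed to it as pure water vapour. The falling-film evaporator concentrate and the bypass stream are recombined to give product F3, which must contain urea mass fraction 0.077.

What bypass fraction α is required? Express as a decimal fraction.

All 1820×0.043 = 78.26 kg/s of urea reaches F3, so F3 = 78.26/0.077 = 1016.4 kg/s and vapour = 803.64 kg/s.
The evaporator receives (1−α)·1820 of feed at 0.957 water and removes 0.668 of that water:
0.668×0.957×(1−α)×1820 = 803.64
(1−α) = 803.64/1163.5 = 0.6907;  α = 0.3093.

0.309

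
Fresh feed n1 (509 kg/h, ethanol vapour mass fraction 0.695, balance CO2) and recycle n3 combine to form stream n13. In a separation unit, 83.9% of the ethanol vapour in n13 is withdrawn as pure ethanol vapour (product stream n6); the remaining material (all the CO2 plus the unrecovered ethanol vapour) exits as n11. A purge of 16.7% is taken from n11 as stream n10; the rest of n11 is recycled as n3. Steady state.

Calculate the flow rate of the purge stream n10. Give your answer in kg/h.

166.2 kg/h

CO2 enters only via n1 and leaves only via the purge: 509×0.305 = 0.167×(CO2 in n11), and the separation unit passes all CO2, so CO2 in n13 = CO2 in n11 = 929.61 kg/h.
ethanol vapour in n13: m_A = 509×0.695 + (1−0.167)·(1−0.839)·m_A, so m_A = 353.75/0.8659 = 408.55 kg/h.
n11 = (1−0.839)×408.55 + 929.61 = 995.39 kg/h.
Purge n10 = 0.167×995.39 = 166.23 kg/h.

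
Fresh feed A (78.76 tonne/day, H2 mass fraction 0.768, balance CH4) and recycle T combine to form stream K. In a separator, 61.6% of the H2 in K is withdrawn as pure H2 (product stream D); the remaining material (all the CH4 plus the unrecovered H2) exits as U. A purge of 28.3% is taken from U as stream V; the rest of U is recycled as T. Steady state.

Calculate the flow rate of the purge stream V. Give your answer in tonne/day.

27.34 tonne/day

CH4 enters only via A and leaves only via the purge: 78.76×0.232 = 0.283×(CH4 in U), and the separator passes all CH4, so CH4 in K = CH4 in U = 64.567 tonne/day.
H2 in K: m_A = 78.76×0.768 + (1−0.283)·(1−0.616)·m_A, so m_A = 60.488/0.7247 = 83.469 tonne/day.
U = (1−0.616)×83.469 + 64.567 = 96.619 tonne/day.
Purge V = 0.283×96.619 = 27.343 tonne/day.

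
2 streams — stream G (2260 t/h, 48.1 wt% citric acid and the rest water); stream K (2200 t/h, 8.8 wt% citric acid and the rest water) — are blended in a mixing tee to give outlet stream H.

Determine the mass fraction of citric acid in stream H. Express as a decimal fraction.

0.287

Total flow out = 2260 + 2200 = 4460 t/h.
citric acid in = 2260×0.481 + 2200×0.088 = 1280.7 t/h.
citric acid mass fraction in H = 1280.7/4460 = 0.287.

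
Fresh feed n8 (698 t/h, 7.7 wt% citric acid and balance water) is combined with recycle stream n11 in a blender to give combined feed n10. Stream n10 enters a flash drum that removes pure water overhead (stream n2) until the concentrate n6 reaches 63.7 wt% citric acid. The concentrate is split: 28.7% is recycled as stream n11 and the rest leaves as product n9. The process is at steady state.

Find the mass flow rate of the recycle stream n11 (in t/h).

33.96 t/h

Overall citric acid balance (none leaves overhead): citric acid in fresh feed = citric acid in product, i.e. 698×0.077 = (1−0.287)·n6·0.637.
n6 = 53.746/(0.637×0.713) = 118.34 t/h.
Recycle n11 = 0.287×118.34 = 33.962 t/h.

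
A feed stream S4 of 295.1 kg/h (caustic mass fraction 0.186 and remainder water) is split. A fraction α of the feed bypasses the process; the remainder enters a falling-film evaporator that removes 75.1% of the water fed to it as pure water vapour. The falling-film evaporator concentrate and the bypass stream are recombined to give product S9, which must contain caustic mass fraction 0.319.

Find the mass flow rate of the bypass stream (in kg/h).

93.84 kg/h

All 295.1×0.186 = 54.889 kg/h of caustic reaches S9, so S9 = 54.889/0.319 = 172.06 kg/h and vapour = 123.04 kg/h.
The evaporator receives (1−α)·295.1 of feed at 0.814 water and removes 0.751 of that water:
0.751×0.814×(1−α)×295.1 = 123.04
(1−α) = 123.04/180.4 = 0.6820;  α = 0.3180.
Bypass flow = 0.3180×295.1 = 93.836 kg/h.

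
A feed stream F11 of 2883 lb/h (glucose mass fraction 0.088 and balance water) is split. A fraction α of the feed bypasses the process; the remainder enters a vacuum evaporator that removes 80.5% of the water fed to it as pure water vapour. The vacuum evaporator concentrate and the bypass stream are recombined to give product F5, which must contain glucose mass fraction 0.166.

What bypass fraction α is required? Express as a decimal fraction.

All 2883×0.088 = 253.7 lb/h of glucose reaches F5, so F5 = 253.7/0.166 = 1528.3 lb/h and vapour = 1354.7 lb/h.
The evaporator receives (1−α)·2883 of feed at 0.912 water and removes 0.805 of that water:
0.805×0.912×(1−α)×2883 = 1354.7
(1−α) = 1354.7/2116.6 = 0.6400;  α = 0.3600.

0.360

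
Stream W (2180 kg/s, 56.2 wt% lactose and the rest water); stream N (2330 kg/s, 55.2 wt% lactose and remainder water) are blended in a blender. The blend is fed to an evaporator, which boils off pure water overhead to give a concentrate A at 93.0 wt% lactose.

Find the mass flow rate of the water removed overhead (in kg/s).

1810 kg/s

lactose entering = 2180×0.562 + 2330×0.552 = 2511.3 kg/s.
All lactose reports to A, so A = 2511.3/0.930 = 2700.3 kg/s.
Total feed = 4510 kg/s; overhead = 4510 − 2700.3 = 1809.7 kg/s.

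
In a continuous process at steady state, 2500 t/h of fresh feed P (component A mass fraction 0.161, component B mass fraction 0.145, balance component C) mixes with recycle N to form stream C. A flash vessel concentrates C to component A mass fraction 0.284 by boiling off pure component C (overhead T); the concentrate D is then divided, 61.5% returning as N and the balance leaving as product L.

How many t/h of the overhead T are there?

1083 t/h

Overall component A balance (none leaves overhead): component A in fresh feed = component A in product, i.e. 2500×0.161 = (1−0.615)·D·0.284.
D = 402.5/(0.284×0.385) = 3681.2 t/h.
Recycle N = 0.615×3681.2 = 2263.9 t/h.
Combined feed C = 2500 + 2263.9 = 4763.9 t/h.
Overhead T = C − D = 4763.9 − 3681.2 = 1082.7 t/h.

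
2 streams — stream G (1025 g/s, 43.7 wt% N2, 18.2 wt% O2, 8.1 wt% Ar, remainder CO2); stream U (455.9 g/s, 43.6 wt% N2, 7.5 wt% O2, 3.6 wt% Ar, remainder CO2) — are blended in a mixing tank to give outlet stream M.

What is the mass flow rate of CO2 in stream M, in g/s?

CO2 out = CO2 in = 1025×0.300 + 455.9×0.453 = 514.02 g/s.

514 g/s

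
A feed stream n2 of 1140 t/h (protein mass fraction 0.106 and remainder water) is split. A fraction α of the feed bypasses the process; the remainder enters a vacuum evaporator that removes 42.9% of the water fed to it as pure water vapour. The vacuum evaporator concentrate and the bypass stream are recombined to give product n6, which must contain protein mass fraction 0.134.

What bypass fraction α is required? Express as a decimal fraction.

0.455

All 1140×0.106 = 120.84 t/h of protein reaches n6, so n6 = 120.84/0.134 = 901.79 t/h and vapour = 238.21 t/h.
The evaporator receives (1−α)·1140 of feed at 0.894 water and removes 0.429 of that water:
0.429×0.894×(1−α)×1140 = 238.21
(1−α) = 238.21/437.22 = 0.5448;  α = 0.4552.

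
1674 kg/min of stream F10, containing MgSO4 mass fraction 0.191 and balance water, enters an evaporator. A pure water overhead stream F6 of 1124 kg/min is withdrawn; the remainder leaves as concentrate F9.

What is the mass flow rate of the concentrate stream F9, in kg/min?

Concentrate = 1674 − 1124 = 550 kg/min.

550 kg/min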